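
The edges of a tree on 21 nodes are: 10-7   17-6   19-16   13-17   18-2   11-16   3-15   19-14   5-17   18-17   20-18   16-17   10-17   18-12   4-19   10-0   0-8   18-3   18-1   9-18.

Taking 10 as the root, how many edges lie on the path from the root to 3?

3

Path from 10 to 3: 10–17–18–3, which has 3 edges.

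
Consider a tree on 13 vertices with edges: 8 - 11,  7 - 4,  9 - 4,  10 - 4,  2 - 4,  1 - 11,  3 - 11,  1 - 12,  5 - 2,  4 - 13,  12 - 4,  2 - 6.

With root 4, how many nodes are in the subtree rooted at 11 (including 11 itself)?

3

11's subtree: {11, 3, 8}, size 3.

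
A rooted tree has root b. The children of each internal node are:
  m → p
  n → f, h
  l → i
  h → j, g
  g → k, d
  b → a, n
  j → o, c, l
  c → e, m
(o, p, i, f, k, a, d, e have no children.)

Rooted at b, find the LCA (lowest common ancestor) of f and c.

f's ancestor chain is f, n, b and c's is c, j, h, n, b; they first meet at n.

n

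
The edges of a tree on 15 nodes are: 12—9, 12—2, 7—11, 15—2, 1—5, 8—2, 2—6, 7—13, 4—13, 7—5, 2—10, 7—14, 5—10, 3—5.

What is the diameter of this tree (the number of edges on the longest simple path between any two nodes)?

7

BFS from 9 reaches 4 last, at distance 7; BFS from 4 confirms no node is farther.
Path: 9–12–2–10–5–7–13–4.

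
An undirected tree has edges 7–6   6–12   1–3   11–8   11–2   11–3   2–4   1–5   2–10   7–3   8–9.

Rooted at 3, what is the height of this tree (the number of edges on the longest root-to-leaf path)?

3

A deepest node is 10, reached by 3-11-2-10.
That path has 3 edges, so the height is 3.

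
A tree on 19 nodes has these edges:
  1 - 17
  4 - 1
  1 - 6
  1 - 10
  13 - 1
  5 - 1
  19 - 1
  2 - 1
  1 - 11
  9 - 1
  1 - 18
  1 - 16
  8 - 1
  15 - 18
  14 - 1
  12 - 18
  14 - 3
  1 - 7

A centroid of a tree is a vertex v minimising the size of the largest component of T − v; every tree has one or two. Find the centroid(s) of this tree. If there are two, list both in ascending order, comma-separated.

Removing 1 splits the tree into components of sizes 3, 2, 1, 1, 1, 1, 1, 1, 1, 1, 1, 1, 1, 1, 1; the largest is 3 ≤ ⌊19/2⌋ = 9.
Every other node leaves some component of size > 9, so the centroid is unique.

1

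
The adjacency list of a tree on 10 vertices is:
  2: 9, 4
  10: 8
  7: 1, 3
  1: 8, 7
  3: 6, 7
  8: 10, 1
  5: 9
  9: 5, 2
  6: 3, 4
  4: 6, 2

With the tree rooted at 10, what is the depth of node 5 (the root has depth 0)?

Climbing from 5 to the root: 5 – 9 – 2 – 4 – 6 – 3 – 7 – 1 – 8 – 10. That's 9 steps.

9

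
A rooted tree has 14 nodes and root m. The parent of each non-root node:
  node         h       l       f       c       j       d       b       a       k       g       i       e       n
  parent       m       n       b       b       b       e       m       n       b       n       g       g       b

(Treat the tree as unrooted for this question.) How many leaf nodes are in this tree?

Degree-1 nodes: a, c, d, f, h, i, j, k, l — 9 of them.

9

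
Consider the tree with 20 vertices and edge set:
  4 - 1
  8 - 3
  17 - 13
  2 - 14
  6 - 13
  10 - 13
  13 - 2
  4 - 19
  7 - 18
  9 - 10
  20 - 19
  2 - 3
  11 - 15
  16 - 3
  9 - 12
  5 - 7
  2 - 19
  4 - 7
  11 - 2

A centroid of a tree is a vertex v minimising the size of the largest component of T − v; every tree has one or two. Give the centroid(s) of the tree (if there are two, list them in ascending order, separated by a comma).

Removing 2 splits the tree into components of sizes 7, 6, 3, 2, 1; the largest is 7 ≤ ⌊20/2⌋ = 10.
No neighbour of 2 does as well, so 2 is the unique centroid.

2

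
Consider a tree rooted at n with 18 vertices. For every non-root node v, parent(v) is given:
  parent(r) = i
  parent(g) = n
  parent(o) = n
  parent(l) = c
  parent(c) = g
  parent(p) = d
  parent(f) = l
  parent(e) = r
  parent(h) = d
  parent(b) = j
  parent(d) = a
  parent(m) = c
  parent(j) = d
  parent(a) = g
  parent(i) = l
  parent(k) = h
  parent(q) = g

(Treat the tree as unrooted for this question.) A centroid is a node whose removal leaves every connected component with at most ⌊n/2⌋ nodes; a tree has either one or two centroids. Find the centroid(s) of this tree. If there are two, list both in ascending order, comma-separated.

g

If g is removed the pieces have sizes 7, 7, 2, 1, all ≤ ⌊18/2⌋ = 9.
No neighbour of g does as well, so g is the unique centroid.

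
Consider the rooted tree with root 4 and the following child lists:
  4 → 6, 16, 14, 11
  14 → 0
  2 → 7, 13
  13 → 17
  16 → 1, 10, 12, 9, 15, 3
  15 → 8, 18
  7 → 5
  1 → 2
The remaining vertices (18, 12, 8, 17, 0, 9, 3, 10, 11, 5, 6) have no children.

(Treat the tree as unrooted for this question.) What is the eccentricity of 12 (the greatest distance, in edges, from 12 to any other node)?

The node farthest from 12 is 5 (17 also at distance 5), via 12–16–1–2–7–5 — 5 edges.

5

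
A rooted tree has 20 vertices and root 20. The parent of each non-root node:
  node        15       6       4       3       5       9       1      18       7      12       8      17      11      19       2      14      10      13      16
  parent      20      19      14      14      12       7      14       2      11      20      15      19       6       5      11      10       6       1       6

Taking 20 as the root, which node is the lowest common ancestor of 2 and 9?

11

2's ancestor chain is 2, 11, 6, 19, 5, 12, 20 and 9's is 9, 7, 11, 6, 19, 5, 12, 20; they first meet at 11.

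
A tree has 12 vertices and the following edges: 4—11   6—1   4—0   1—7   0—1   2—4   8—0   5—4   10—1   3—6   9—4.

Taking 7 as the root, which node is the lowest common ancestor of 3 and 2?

1

Ancestors of 3 (toward the root): 3, 6, 1, 7.
Ancestors of 2: 2, 4, 0, 1, 7.
The deepest node appearing in both lists is 1.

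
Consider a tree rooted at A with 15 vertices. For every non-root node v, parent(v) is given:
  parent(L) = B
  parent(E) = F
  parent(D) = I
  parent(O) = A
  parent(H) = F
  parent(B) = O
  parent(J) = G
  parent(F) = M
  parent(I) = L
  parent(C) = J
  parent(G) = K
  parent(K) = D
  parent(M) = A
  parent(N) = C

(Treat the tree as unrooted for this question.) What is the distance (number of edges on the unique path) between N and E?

13

Walking from N: N–C–J–G–K–D–I–L–B–O–A–M–F–E. Length 13.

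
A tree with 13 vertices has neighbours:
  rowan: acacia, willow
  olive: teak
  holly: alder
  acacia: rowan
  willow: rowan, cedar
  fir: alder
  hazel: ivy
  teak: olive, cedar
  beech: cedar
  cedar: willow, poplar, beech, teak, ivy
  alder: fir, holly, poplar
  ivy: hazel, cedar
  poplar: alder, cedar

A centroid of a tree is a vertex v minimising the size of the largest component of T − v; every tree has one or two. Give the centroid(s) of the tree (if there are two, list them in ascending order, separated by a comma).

Delete cedar: the remaining components have sizes 4, 3, 2, 2, 1. Max 4 ≤ 6, so cedar is a centroid.
Every other node leaves some component of size > 6, so the centroid is unique.

cedar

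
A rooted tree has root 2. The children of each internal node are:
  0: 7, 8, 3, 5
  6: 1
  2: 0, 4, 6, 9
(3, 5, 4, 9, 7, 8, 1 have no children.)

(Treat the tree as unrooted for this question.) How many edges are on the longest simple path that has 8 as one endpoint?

4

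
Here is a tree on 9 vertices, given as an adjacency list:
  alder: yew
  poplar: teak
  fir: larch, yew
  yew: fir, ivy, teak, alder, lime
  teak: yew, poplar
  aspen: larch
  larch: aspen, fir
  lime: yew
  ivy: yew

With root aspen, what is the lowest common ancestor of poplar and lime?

poplar's ancestor chain is poplar, teak, yew, fir, larch, aspen and lime's is lime, yew, fir, larch, aspen; they first meet at yew.

yew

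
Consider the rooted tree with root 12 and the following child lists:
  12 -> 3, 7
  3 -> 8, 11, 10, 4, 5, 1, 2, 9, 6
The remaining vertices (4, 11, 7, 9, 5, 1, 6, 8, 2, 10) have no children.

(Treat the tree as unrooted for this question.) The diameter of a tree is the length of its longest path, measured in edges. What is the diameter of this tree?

3

Starting from 7, a farthest node is 6 at distance 3.
One longest path: 7-12-3-6.
So the diameter is 3.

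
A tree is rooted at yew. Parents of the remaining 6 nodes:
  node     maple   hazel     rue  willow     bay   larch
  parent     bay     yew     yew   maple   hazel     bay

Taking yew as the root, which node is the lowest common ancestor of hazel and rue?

Path hazel→root: hazel yew; path rue→root: rue yew.
First common node: yew.

yew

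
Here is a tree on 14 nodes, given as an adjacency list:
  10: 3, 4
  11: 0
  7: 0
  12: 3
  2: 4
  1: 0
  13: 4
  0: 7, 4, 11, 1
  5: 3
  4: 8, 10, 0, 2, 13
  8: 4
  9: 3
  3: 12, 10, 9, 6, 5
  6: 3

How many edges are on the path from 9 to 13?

4

Walking from 9: 9 - 3 - 10 - 4 - 13. Length 4.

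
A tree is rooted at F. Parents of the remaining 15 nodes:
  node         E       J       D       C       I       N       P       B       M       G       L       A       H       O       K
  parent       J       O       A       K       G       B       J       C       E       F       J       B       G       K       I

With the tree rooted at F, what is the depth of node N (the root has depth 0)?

6

Climbing from N to the root: N → B → C → K → I → G → F. That's 6 steps.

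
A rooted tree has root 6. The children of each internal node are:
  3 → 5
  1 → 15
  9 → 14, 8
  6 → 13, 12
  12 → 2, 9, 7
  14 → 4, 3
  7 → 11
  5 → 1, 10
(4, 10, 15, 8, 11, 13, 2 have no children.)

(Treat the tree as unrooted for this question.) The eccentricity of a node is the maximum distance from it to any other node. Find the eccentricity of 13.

8

The node farthest from 13 is 15, via 13 – 6 – 12 – 9 – 14 – 3 – 5 – 1 – 15 — 8 edges.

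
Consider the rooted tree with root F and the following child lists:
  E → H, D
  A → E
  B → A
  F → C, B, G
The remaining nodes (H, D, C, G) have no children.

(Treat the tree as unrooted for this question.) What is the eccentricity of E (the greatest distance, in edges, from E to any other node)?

4

A farthest node from E is C (G also at distance 4).
The path E–A–B–F–C has 4 edges.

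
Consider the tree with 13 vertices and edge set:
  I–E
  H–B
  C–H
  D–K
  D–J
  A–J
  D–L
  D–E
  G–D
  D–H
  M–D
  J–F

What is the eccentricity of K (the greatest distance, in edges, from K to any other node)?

Distances from K peak at 3, attained at F (I, C, B, A also at distance 3).
K-D-J-F

3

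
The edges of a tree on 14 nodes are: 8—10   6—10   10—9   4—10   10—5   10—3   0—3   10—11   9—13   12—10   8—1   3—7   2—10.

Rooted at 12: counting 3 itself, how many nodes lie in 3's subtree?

The subtree rooted at 3 contains: 3, 0, 7 — 3 nodes.

3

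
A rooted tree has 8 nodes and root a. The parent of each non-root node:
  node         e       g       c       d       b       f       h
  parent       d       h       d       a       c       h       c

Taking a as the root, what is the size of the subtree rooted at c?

The subtree rooted at c contains: c, b, h, f, g — 5 nodes.

5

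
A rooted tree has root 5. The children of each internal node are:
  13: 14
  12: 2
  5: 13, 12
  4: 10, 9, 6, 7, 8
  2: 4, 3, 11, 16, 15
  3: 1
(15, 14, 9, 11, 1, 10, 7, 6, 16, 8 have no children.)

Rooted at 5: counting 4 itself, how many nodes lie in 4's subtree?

The subtree rooted at 4 contains: 4, 6, 8, 7, 10, 9 — 6 nodes.

6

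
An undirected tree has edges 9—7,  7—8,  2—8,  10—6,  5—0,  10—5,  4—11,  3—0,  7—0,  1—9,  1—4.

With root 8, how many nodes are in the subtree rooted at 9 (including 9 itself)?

4

The subtree rooted at 9 contains: 9, 1, 4, 11 — 4 nodes.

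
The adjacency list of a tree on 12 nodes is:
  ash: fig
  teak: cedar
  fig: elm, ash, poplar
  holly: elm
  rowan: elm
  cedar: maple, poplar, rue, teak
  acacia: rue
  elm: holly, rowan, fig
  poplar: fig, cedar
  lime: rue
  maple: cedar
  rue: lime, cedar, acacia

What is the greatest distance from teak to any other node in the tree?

5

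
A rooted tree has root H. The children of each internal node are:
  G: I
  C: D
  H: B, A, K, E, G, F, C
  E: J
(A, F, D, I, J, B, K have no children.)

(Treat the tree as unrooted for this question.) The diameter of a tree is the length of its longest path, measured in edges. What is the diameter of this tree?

4

Starting from J, a farthest node is I at distance 4.
One longest path: J – E – H – G – I.
So the diameter is 4.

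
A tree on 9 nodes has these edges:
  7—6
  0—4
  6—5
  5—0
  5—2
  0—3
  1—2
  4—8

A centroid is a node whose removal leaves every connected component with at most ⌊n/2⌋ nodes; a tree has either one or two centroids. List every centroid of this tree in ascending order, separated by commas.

If 5 is removed the pieces have sizes 4, 2, 2, all ≤ ⌊9/2⌋ = 4.
Every other node leaves some component of size > 4, so the centroid is unique.

5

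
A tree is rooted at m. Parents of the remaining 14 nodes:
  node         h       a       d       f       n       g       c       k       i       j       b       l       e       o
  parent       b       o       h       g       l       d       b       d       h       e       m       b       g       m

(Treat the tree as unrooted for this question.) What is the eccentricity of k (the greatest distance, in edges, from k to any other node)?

The node farthest from k is a, via k – d – h – b – m – o – a — 6 edges.

6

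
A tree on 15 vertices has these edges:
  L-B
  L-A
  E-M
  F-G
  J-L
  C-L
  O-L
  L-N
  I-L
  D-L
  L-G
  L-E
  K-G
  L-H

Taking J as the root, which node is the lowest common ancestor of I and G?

I's ancestor chain is I, L, J and G's is G, L, J; they first meet at L.

L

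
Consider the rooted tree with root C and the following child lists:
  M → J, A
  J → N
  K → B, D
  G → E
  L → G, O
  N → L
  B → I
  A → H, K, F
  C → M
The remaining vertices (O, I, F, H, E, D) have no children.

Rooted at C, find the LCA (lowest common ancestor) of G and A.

Ancestors of G (toward the root): G, L, N, J, M, C.
Ancestors of A: A, M, C.
The deepest node appearing in both lists is M.

M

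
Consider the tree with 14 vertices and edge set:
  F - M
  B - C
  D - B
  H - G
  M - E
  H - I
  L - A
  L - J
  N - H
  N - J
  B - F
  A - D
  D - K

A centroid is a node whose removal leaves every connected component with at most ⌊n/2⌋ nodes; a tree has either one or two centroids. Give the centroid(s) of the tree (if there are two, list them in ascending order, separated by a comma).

A, D

Delete A: the remaining components have sizes 7, 6. Max 7 ≤ 7, so A is a centroid.
Its neighbour D also leaves a largest component of size 7, so both are centroids.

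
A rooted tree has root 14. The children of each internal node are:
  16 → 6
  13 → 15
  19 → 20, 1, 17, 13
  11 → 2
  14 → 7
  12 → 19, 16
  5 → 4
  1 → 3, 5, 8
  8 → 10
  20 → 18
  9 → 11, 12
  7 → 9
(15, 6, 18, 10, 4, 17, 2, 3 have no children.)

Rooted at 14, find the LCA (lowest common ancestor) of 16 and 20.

12

Ancestors of 16 (toward the root): 16, 12, 9, 7, 14.
Ancestors of 20: 20, 19, 12, 9, 7, 14.
The deepest node appearing in both lists is 12.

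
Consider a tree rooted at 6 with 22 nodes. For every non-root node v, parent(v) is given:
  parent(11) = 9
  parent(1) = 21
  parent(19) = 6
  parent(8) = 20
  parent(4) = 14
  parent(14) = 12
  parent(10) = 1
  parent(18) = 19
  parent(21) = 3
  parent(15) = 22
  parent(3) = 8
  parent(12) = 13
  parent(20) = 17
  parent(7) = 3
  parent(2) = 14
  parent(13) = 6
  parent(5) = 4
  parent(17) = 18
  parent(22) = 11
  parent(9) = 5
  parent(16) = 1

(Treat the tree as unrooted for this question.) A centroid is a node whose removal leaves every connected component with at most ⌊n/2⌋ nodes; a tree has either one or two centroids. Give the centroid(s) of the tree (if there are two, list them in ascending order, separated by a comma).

Removing 19 splits the tree into components of sizes 11, 10; the largest is 11 ≤ ⌊22/2⌋ = 11.
6 is adjacent to 19 and is also a centroid (the largest component after removing it is likewise 11).

6, 19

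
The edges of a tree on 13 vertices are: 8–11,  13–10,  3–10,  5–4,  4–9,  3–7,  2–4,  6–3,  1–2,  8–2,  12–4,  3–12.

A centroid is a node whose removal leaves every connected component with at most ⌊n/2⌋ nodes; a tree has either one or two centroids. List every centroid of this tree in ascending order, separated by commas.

Removing 4 splits the tree into components of sizes 6, 4, 1, 1; the largest is 6 ≤ ⌊13/2⌋ = 6.
Every other node leaves some component of size > 6, so the centroid is unique.

4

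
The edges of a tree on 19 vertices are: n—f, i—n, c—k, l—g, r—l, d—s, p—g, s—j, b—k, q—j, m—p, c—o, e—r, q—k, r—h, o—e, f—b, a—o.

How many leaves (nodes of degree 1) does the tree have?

The leaves are a, d, h, i, m.
That is 5 leaves.

5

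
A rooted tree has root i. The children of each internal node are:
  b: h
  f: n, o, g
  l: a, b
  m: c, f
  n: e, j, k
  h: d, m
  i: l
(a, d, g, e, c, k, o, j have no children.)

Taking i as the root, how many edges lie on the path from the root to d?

i – l – b – h – d — 4 edges.

4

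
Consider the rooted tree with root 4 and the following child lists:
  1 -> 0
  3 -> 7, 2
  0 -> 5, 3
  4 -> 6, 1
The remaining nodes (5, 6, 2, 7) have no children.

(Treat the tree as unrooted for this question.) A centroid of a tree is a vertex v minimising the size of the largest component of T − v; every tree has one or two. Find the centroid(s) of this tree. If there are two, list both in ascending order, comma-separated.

Removing 0 splits the tree into components of sizes 3, 3, 1; the largest is 3 ≤ ⌊8/2⌋ = 4.
No neighbour of 0 does as well, so 0 is the unique centroid.

0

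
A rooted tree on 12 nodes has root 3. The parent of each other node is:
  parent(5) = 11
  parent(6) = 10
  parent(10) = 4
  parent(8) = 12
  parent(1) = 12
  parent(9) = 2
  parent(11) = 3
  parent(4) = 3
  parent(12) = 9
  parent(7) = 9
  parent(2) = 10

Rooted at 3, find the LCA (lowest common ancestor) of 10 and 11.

Ancestors of 10 (toward the root): 10, 4, 3.
Ancestors of 11: 11, 3.
The deepest node appearing in both lists is 3.

3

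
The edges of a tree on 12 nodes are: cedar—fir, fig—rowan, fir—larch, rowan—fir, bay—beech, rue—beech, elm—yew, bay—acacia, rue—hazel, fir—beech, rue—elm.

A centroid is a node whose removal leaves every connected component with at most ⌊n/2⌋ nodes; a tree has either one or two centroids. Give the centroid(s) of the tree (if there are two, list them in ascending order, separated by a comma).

beech

Removing beech splits the tree into components of sizes 5, 4, 2; the largest is 5 ≤ ⌊12/2⌋ = 6.
Every other node leaves some component of size > 6, so the centroid is unique.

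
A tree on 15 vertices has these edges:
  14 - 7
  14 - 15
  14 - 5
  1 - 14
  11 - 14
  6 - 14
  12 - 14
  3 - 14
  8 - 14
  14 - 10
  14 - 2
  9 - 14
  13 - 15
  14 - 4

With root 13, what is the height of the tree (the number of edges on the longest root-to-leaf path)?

The longest root-to-leaf path is 13–15–14–9 (3 edges).

3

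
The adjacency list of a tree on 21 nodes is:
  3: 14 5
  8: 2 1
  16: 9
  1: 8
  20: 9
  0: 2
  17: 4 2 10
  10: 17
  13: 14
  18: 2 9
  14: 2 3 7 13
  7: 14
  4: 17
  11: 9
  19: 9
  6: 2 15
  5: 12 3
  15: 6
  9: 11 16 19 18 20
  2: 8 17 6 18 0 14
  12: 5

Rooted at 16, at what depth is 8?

4

Path from 16 to 8: 16–9–18–2–8, which has 4 edges.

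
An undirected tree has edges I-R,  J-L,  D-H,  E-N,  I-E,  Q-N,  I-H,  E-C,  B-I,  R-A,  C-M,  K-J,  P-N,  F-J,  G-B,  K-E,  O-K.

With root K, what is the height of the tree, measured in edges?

4

The longest root-to-leaf path is K–E–I–B–G (4 edges).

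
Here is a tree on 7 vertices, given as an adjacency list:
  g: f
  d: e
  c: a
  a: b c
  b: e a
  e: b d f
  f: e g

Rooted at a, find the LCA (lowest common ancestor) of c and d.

c's ancestor chain is c, a and d's is d, e, b, a; they first meet at a.

a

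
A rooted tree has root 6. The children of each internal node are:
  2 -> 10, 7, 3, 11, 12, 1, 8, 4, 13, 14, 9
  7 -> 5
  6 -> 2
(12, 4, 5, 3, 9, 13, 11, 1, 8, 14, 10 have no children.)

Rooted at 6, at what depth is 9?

Climbing from 9 to the root: 9 – 2 – 6. That's 2 steps.

2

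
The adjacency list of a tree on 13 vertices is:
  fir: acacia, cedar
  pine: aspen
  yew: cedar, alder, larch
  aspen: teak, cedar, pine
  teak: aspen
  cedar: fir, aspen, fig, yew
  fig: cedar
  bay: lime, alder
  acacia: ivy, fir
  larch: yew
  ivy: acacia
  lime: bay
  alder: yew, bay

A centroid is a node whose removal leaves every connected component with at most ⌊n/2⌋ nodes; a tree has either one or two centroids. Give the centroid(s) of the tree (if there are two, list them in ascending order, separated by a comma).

cedar

Delete cedar: the remaining components have sizes 5, 3, 3, 1. Max 5 ≤ 6, so cedar is a centroid.
No neighbour of cedar does as well, so cedar is the unique centroid.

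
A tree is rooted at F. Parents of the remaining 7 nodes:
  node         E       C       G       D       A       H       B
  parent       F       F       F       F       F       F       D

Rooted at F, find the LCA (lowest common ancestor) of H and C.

F

Path H→root: H F; path C→root: C F.
First common node: F.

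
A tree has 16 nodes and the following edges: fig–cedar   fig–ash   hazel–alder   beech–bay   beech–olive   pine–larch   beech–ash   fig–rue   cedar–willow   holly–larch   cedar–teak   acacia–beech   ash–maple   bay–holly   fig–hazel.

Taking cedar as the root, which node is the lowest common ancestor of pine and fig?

fig

Ancestors of pine (toward the root): pine, larch, holly, bay, beech, ash, fig, cedar.
Ancestors of fig: fig, cedar.
The deepest node appearing in both lists is fig.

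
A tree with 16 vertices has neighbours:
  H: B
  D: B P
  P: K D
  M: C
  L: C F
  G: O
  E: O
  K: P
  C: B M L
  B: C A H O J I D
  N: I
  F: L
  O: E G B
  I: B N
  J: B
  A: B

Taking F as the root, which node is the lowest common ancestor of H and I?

B

Ancestors of H (toward the root): H, B, C, L, F.
Ancestors of I: I, B, C, L, F.
The deepest node appearing in both lists is B.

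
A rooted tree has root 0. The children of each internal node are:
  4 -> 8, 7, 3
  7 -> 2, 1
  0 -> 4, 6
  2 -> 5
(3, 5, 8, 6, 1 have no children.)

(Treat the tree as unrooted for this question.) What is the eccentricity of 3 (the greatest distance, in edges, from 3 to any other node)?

4

Distances from 3 peak at 4, attained at 5.
3–4–7–2–5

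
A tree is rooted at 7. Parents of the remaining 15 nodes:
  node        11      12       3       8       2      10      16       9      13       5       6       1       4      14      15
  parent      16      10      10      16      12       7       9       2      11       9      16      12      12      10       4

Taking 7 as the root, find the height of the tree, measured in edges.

7

The longest root-to-leaf path is 7 – 10 – 12 – 2 – 9 – 16 – 11 – 13 (7 edges).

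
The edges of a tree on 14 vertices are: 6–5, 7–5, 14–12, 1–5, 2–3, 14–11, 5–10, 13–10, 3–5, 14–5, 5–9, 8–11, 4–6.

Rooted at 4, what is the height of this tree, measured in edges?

5

8 sits deepest: 4-6-5-14-11-8 — 5 edges from the root.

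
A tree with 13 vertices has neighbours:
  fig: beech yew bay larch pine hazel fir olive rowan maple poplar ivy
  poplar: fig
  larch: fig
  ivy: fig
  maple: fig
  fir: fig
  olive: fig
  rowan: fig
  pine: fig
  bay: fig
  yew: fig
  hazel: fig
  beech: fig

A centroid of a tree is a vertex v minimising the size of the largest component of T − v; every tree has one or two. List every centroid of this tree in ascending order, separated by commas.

fig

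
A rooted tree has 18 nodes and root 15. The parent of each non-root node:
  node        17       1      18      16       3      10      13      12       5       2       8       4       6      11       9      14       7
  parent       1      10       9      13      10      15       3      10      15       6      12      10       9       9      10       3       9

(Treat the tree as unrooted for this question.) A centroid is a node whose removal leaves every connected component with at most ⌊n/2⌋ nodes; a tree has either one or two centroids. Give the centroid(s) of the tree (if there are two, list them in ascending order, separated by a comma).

10

Removing 10 splits the tree into components of sizes 6, 4, 2, 2, 2, 1; the largest is 6 ≤ ⌊18/2⌋ = 9.
No neighbour of 10 does as well, so 10 is the unique centroid.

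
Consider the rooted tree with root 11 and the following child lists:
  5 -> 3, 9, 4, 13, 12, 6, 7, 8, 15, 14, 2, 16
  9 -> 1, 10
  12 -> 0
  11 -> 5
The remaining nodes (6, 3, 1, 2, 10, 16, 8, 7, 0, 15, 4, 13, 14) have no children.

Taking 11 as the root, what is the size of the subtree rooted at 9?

3

The subtree rooted at 9 contains: 9, 1, 10 — 3 nodes.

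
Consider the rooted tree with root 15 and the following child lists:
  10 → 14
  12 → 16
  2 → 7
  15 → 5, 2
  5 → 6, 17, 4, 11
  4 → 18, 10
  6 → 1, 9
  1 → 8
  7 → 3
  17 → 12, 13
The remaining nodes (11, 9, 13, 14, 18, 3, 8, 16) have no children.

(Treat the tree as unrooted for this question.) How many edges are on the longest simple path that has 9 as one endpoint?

6

A farthest node from 9 is 3.
The path 9 – 6 – 5 – 15 – 2 – 7 – 3 has 6 edges.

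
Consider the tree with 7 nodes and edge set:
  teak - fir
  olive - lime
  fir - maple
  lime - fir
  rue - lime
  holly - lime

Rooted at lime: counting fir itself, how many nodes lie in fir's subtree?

3

The subtree rooted at fir contains: fir, teak, maple — 3 nodes.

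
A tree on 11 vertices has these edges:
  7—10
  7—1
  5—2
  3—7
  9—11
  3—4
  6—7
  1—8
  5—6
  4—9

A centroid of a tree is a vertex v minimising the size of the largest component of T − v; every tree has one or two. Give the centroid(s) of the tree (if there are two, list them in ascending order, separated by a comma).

Delete 7: the remaining components have sizes 4, 3, 2, 1. Max 4 ≤ 5, so 7 is a centroid.
Every other node leaves some component of size > 5, so the centroid is unique.

7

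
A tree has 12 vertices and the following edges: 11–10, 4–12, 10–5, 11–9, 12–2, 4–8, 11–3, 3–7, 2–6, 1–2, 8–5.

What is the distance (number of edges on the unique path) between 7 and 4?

6

7–3–11–10–5–8–4: 6 edges.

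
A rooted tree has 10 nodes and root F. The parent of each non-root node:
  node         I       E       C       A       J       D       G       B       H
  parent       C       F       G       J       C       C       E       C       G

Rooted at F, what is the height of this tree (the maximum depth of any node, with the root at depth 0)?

5

A deepest node is A, reached by F-E-G-C-J-A.
That path has 5 edges, so the height is 5.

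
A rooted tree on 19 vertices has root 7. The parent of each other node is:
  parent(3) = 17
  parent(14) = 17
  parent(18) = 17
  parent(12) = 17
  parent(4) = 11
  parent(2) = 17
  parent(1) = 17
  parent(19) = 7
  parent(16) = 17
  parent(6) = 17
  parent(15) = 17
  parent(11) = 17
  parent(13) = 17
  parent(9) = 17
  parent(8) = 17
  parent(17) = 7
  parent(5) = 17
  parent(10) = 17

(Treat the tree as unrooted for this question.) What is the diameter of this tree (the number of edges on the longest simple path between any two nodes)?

Starting from 19, a farthest node is 4 at distance 4.
One longest path: 19 – 7 – 17 – 11 – 4.
So the diameter is 4.

4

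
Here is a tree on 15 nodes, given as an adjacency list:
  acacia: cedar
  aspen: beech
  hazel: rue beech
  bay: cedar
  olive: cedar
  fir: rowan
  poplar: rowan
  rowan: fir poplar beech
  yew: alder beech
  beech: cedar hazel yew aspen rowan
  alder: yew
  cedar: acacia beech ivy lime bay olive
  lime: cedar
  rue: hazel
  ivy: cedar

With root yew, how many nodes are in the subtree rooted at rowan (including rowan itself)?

rowan's subtree: {rowan, fir, poplar}, size 3.

3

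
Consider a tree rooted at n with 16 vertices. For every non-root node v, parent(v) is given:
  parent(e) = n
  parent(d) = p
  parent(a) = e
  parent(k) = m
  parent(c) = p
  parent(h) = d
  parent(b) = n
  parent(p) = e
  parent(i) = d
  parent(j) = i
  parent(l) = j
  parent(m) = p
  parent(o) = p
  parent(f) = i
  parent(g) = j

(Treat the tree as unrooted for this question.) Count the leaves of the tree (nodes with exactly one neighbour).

9

Degree-1 nodes: a, b, c, f, g, h, k, l, o — 9 of them.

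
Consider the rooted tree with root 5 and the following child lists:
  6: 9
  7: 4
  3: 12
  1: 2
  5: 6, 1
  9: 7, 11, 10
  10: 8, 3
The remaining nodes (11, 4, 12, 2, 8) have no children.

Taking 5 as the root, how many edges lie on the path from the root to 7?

3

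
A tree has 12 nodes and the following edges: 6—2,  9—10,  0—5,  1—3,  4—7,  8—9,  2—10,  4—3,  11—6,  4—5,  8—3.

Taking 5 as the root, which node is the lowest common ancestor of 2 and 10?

10

2's ancestor chain is 2, 10, 9, 8, 3, 4, 5 and 10's is 10, 9, 8, 3, 4, 5; they first meet at 10.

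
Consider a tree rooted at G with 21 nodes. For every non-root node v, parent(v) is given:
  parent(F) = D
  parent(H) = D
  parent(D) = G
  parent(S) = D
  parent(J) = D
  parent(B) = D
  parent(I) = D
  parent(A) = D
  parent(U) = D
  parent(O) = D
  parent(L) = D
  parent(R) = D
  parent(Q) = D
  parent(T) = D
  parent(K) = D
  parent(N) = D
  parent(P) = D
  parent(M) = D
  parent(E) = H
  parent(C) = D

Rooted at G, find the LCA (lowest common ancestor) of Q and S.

Path Q→root: Q D G; path S→root: S D G.
First common node: D.

D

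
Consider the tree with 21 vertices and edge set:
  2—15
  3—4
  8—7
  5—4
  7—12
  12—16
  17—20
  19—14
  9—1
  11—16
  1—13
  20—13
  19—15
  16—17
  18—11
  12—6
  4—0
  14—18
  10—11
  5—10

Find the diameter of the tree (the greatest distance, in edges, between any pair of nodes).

Starting from 9, a farthest node is 2 at distance 11.
One longest path: 9 - 1 - 13 - 20 - 17 - 16 - 11 - 18 - 14 - 19 - 15 - 2.
So the diameter is 11.

11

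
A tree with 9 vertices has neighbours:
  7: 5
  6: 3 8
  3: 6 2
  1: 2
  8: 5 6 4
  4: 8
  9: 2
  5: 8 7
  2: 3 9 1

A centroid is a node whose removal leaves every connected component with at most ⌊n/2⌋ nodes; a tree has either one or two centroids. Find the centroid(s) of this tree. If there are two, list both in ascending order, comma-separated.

6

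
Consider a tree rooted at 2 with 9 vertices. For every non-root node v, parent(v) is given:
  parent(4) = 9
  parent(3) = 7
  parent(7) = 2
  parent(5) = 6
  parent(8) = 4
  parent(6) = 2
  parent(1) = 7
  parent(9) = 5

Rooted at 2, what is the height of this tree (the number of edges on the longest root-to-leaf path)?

5

8 sits deepest: 2-6-5-9-4-8 — 5 edges from the root.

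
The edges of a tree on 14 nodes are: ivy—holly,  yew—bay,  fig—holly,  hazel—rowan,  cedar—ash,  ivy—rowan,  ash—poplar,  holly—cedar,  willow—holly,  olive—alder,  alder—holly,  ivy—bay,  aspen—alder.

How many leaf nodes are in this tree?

7

Exactly 7 nodes have a single neighbour: aspen, fig, hazel, olive, poplar, willow, yew.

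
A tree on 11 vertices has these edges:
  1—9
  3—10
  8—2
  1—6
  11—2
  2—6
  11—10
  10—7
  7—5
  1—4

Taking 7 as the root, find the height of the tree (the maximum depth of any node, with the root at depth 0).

A deepest node is 9, reached by 7–10–11–2–6–1–9.
That path has 6 edges, so the height is 6.

6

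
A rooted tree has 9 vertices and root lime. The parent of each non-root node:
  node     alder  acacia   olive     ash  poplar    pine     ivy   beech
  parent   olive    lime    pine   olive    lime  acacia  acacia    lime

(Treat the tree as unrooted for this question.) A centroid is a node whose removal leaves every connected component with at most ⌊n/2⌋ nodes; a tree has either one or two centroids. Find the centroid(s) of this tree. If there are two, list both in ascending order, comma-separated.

acacia

Delete acacia: the remaining components have sizes 4, 3, 1. Max 4 ≤ 4, so acacia is a centroid.
No neighbour of acacia does as well, so acacia is the unique centroid.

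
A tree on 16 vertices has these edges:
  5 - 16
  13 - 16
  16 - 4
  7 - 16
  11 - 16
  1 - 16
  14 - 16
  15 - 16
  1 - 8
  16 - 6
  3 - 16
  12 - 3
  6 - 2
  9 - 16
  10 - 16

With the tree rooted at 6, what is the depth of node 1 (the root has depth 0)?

2

Path from 6 to 1: 6–16–1, which has 2 edges.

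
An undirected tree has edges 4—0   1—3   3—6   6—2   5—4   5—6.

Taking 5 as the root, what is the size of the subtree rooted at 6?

Descendants of 6 (including itself): 6, 3, 2, 1. That's 4.

4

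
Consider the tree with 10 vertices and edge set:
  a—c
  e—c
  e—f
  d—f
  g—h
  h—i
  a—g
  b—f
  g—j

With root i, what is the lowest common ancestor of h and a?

Ancestors of h (toward the root): h, i.
Ancestors of a: a, g, h, i.
The deepest node appearing in both lists is h.

h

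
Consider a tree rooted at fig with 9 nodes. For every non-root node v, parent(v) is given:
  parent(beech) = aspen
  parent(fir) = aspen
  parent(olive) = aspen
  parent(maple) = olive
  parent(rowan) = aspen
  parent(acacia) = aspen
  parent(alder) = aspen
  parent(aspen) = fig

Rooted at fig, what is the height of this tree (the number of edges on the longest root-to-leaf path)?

3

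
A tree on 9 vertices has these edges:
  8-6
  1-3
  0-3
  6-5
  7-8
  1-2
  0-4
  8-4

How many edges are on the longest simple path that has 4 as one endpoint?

4

A farthest node from 4 is 2.
The path 4-0-3-1-2 has 4 edges.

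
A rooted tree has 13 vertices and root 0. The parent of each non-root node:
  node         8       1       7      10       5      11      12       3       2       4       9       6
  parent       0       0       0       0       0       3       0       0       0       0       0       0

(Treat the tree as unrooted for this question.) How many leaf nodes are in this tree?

Degree-1 nodes: 1, 2, 4, 5, 6, 7, 8, 9, 10, 11, 12 — 11 of them.

11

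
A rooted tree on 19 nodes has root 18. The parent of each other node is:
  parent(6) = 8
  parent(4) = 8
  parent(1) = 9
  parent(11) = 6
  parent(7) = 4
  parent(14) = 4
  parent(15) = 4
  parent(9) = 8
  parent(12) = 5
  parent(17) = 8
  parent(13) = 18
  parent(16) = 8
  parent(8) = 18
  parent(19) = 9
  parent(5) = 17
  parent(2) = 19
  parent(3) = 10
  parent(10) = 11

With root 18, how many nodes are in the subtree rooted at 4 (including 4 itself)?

4

The subtree rooted at 4 contains: 4, 14, 7, 15 — 4 nodes.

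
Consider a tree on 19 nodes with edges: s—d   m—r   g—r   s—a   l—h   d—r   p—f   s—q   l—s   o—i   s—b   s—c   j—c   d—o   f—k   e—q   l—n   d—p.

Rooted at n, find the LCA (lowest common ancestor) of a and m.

Ancestors of a (toward the root): a, s, l, n.
Ancestors of m: m, r, d, s, l, n.
The deepest node appearing in both lists is s.

s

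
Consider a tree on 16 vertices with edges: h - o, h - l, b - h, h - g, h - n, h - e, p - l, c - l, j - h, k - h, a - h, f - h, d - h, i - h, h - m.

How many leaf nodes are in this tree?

Exactly 14 nodes have a single neighbour: a, b, c, d, e, f, g, i, j, k, m, n, o, p.

14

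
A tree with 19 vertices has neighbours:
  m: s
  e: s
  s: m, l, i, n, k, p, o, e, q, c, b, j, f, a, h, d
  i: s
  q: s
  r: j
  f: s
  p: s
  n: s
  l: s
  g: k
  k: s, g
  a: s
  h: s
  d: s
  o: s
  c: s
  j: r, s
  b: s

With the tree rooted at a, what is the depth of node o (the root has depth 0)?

2

Path from a to o: a – s – o, which has 2 edges.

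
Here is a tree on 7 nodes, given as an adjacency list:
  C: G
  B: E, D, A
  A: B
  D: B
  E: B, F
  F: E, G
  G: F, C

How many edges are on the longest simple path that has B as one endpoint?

4

The node farthest from B is C, via B – E – F – G – C — 4 edges.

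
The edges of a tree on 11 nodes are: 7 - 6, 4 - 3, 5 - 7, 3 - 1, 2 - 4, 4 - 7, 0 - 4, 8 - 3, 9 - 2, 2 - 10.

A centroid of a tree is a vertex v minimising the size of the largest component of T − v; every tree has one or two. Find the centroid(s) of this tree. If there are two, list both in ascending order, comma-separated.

4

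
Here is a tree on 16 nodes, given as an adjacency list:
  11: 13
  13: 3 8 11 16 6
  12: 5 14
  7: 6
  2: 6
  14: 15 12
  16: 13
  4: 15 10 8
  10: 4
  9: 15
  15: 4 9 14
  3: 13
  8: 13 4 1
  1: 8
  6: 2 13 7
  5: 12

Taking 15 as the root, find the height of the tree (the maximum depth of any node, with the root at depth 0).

5

2 sits deepest: 15 → 4 → 8 → 13 → 6 → 2 — 5 edges from the root.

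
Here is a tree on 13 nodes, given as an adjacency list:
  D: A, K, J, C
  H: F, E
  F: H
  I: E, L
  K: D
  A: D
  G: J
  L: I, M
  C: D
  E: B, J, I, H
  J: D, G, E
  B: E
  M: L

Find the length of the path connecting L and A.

L - I - E - J - D - A: 5 edges.

5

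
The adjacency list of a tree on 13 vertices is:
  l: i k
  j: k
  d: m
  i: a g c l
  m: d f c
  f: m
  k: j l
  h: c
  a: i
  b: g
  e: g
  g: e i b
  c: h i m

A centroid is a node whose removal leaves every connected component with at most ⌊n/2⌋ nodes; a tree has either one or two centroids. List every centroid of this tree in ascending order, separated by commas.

If i is removed the pieces have sizes 5, 3, 3, 1, all ≤ ⌊13/2⌋ = 6.
Every other node leaves some component of size > 6, so the centroid is unique.

i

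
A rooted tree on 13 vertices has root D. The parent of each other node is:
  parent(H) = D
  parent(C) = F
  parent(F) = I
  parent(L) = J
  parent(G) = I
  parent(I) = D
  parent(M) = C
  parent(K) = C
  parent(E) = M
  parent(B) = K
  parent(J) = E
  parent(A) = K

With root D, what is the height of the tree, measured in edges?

7

A deepest node is L, reached by D – I – F – C – M – E – J – L.
That path has 7 edges, so the height is 7.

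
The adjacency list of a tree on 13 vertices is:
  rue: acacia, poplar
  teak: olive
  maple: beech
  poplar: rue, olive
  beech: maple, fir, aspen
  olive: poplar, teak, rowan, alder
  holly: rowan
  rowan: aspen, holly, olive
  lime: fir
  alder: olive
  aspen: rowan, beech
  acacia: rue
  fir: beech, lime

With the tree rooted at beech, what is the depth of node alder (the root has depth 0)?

Climbing from alder to the root: alder → olive → rowan → aspen → beech. That's 4 steps.

4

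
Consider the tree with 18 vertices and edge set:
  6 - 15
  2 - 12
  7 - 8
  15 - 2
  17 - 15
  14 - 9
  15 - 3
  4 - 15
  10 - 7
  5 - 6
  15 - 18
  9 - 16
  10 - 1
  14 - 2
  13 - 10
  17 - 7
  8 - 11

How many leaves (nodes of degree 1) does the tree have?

9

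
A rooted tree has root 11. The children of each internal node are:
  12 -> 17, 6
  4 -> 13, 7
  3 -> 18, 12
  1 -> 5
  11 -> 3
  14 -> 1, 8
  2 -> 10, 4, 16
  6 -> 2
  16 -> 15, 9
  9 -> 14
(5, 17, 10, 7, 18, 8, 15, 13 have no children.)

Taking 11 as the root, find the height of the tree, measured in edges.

A deepest node is 5, reached by 11 → 3 → 12 → 6 → 2 → 16 → 9 → 14 → 1 → 5.
That path has 9 edges, so the height is 9.

9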